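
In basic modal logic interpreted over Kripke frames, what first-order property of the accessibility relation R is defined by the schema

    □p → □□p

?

Suppose □p→□□p is valid. Take Rxy, Ryz and set V(p)={w : Rxw}. Then □p at x, so □□p at x, so □p at y, so p at z, i.e. Rxz.
Conversely, on a frame with transitivity the schema holds at every world under every valuation.
Frame condition: ∀x ∀y ∀z (Rxy ∧ Ryz → Rxz).

transitivity: ∀x ∀y ∀z (Rxy ∧ Ryz → Rxz)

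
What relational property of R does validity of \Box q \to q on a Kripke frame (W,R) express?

Suppose □q→q is valid. At any x set V(q)={w : Rxw}. Then □q holds at x, so q holds at x, i.e. Rxx.
Conversely, on a frame with reflexivity the schema holds at every world under every valuation.
So the correspondent is reflexivity.

reflexivity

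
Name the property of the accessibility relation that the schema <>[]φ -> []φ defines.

The Euclidean property

Replacing φ by ¬φ and contraposing gives the equivalent schema ◇φ → □◇φ.
Suppose ◇φ→□◇φ is valid. Take Rxy, Rxz and set V(φ)={y}. Then ◇φ at x, so □◇φ at x, so ◇φ at z, so some w with Rzw has φ; w=y, i.e. Rzy. By symmetry of the argument, Ryz.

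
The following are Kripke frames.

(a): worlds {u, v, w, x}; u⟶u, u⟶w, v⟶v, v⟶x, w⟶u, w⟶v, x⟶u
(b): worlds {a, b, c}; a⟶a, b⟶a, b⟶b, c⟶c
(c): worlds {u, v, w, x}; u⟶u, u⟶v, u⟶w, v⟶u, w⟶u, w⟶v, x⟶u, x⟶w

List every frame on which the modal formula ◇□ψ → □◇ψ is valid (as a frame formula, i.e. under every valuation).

(b), (c)

The schema corresponds to convergence: ∀x ∀y ∀z (Rxy ∧ Rxz → ∃w (Ryw ∧ Rzw)).
(a): fails — Rvv and Rvx but v and x have no common successor.
(b): condition met.
(c): condition met.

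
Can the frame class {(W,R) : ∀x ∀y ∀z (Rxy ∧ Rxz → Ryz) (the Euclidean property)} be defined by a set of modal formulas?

Definable; ◇r → □◇r defines it

The condition is the Euclidean property. A defining modal formula is ◇r → □◇r.
Suppose ◇r→□◇r is valid. Take Rxy, Rxz and set V(r)={y}. Then ◇r at x, so □◇r at x, so ◇r at z, so some w with Rzw has r; w=y, i.e. Rzy. By symmetry of the argument, Ryz.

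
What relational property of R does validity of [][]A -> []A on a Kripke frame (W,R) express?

density: forall x forall y (Rxy -> exists z (Rxz & Rzy))

Suppose □□A→□A is valid. Take Rxy and set V(A)={w : xR²w}. Then □□A at x, so □A at x, so A at y, i.e. ∃z(Rxz∧Rzy).
Conversely, on a frame with density the schema holds at every world under every valuation.
Frame condition: forall x forall y (Rxy -> exists z (Rxz & Rzy)).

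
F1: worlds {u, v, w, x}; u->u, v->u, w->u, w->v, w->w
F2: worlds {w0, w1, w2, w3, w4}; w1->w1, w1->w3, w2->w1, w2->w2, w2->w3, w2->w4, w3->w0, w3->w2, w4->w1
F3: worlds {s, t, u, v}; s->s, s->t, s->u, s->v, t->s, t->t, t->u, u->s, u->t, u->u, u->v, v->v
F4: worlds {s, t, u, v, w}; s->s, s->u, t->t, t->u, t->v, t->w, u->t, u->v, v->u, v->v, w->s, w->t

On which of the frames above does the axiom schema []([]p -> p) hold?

This is the axiom for shift-reflexivity; its first-order frame correspondent is forall x forall y (Rxy -> Ryy).
F1: fails — Rwv but not Rvv.
F2: fails — Rw2w4 but not Rw4w4.
F3: satisfies the condition.
F4: fails — Rvu but not Ruu.

F3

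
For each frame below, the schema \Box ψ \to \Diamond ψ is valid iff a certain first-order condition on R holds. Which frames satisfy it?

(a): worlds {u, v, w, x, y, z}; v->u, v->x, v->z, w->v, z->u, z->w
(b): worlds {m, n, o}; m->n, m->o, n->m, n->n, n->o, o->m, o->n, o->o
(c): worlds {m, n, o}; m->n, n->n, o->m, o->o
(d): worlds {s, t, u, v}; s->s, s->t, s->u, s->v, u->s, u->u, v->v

(b), (c)

This is the axiom for seriality; its first-order frame correspondent is \forall x \exists y Rxy.
(a): fails — world u has no successor.
(b): satisfies the condition.
(c): satisfies the condition.
(d): fails — world t has no successor.
Valid on: (b), (c).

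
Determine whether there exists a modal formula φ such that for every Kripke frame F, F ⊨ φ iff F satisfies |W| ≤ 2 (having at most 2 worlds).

Not definable by any modal formula

If a class were modally definable it would be closed under disjoint unions (Goldblatt–Thomason).
Any modal formula valid on each of 3 disjoint one-world frames is valid on their disjoint union (validity is preserved under disjoint unions). Each one-world frame has |W|=1≤2, but the union has |W|=3.
So no modal formula (or set of formulas) defines exactly the |W|≤2 frames.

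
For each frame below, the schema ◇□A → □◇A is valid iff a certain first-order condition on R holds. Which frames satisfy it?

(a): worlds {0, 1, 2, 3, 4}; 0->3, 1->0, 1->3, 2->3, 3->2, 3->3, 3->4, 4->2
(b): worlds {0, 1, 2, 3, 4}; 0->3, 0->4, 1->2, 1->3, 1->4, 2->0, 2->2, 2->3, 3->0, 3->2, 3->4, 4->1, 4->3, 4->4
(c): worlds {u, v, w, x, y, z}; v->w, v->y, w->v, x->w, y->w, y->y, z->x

(b)

Frame correspondent (Sahlqvist): ∀x ∀y ∀z (Rxy ∧ Rxz → ∃w (Ryw ∧ Rzw)) — i.e. convergence.
(a): fails — R34 and R32 but 4 and 2 have no common successor.
(b): holds.
(c): fails — Rvw and Rvy but w and y have no common successor.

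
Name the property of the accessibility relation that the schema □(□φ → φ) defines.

shift-reflexivity

Suppose □(□φ→φ) is valid. Take Rxy and set V(φ)={w : Ryw}. Then at y, □φ holds; since □(□φ→φ) at x, □φ→φ at y, so φ at y, i.e. Ryy.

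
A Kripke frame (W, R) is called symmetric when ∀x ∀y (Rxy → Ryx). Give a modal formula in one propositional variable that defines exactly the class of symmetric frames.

q → □◇q

A defining formula is q → □◇q (the B axiom).
Suppose q→□◇q is valid. Take Rxy and set V(q)={x}. Then q at x, so □◇q at x, so ◇q at y, so some z with Ryz has q; z=x, i.e. Ryx.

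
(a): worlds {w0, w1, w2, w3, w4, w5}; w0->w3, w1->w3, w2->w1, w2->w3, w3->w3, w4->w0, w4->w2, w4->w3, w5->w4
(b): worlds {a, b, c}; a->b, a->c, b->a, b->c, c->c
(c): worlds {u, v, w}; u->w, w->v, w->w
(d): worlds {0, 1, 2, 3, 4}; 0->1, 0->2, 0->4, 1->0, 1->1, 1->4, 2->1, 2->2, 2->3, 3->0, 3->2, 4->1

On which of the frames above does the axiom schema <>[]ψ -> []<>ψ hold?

(a), (b), (d)

Frame correspondent (Sahlqvist): forall x forall y forall z (Rxy & Rxz -> exists w (Ryw & Rzw)) — i.e. convergence.
(a): ✓.
(b): ✓.
(c): fails — Rww and Rwv but w and v have no common successor.
(d): ✓.
Valid on: (a), (b), (d).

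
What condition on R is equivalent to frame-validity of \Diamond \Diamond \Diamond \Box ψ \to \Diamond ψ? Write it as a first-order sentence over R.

\forall x \forall y (x R^3 y \to \exists w (yRw \wedge xRw))

This is a Sahlqvist (Geach-type) schema ◇^3□^1ψ → □^0◇^1ψ.
First-order correspondent: \forall x \forall y (x R^3 y \to \exists w (yRw \wedge xRw)).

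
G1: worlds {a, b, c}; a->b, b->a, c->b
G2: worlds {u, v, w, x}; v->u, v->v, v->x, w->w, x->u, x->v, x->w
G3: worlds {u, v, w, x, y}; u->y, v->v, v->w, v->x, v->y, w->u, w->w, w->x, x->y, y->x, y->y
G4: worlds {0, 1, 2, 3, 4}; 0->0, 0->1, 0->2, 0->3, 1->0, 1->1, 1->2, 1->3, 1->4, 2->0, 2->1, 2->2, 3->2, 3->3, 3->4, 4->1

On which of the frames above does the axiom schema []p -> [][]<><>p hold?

This is the axiom for a generalized confluence (Geach) condition; its first-order frame correspondent is forall x forall z (x R^2 z -> exists w (xRw & z R^2 w)).
G1: fails — aR²a but no w with aRw and aR²w.
G2: fails — vR²u but no t with vRt and uR²t.
G3: satisfies the condition.
G4: satisfies the condition.
Valid on: G3, G4.

G3, G4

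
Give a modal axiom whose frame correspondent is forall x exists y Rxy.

□ψ → ◇ψ

This is seriality; the standard corresponding axiom is D: □ψ → ◇ψ.
Suppose □ψ→◇ψ is valid. At any x set V(ψ)=W. Then □ψ at x, so ◇ψ at x, so x has a successor.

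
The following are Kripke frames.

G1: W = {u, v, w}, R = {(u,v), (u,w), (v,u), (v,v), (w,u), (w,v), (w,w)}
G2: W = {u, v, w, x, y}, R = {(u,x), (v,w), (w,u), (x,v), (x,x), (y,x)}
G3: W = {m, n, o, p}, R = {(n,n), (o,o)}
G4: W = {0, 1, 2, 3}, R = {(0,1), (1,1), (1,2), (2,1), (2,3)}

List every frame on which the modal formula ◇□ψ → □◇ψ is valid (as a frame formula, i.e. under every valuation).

The schema corresponds to convergence: ∀x ∀y ∀z (Rxy ∧ Rxz → ∃w (Ryw ∧ Rzw)).
G1: holds.
G2: fails — Rxx and Rxv but x and v have no common successor.
G3: holds.
G4: fails — R23 and R23 but 3 and 3 have no common successor.

G1, G3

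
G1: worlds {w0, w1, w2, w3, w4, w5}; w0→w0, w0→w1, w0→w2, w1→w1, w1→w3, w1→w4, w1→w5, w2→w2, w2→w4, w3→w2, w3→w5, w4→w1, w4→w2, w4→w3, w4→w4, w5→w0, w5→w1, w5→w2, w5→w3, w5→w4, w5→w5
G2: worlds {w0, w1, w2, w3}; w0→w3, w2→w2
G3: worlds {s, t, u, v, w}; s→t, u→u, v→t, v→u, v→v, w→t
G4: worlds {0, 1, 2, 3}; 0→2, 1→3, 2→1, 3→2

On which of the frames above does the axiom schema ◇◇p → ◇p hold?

G2, G3

Frame correspondent (Sahlqvist): ∀x ∀y ∀z (Rxy ∧ Ryz → Rxz) — i.e. transitivity.
G1: fails — Rw1w3 and Rw3w2 but not Rw1w2.
G2: holds.
G3: holds.
G4: fails — R13 and R32 but not R12.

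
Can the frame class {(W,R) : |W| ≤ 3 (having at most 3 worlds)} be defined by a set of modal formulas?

If a class were modally definable it would be closed under disjoint unions (Goldblatt–Thomason).
Any modal formula valid on each of 4 disjoint one-world frames is valid on their disjoint union (validity is preserved under disjoint unions). Each one-world frame has |W|=1≤3, but the union has |W|=4.
Hence having at most 3 worlds is not modally definable.

Not definable by any modal formula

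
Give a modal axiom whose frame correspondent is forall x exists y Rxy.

A defining formula is □ψ → ◇ψ (the D axiom).
Suppose □ψ→◇ψ is valid. At any x set V(ψ)=W. Then □ψ at x, so ◇ψ at x, so x has a successor.

□ψ → ◇ψ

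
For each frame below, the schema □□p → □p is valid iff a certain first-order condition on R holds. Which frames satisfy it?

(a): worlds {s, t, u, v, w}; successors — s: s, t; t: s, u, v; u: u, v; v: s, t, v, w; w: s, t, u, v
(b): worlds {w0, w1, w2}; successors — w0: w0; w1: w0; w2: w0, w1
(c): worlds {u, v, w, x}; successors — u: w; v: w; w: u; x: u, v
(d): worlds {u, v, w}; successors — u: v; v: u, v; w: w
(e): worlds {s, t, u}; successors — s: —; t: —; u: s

This is the axiom for density; its first-order frame correspondent is ∀x ∀y (Rxy → ∃z (Rxz ∧ Rzy)).
(a): condition met.
(b): fails — Rw2w1 but no z with Rw2z and Rzw1.
(c): fails — Rwu but no z with Rwz and Rzu.
(d): condition met.
(e): fails — Rus but no z with Ruz and Rzs.
Valid on: (a), (d).

(a), (d)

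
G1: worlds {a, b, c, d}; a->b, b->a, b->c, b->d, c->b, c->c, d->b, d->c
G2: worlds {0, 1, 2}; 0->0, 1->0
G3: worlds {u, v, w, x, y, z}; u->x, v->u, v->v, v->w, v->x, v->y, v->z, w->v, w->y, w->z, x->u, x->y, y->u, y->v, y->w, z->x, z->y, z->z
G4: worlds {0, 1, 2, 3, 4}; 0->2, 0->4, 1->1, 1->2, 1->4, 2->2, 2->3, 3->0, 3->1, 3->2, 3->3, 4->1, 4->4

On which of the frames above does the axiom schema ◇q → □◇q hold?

G2

The schema corresponds to the Euclidean property: ∀x ∀y ∀z (Rxy ∧ Rxz → Ryz).
G1: fails — Rab and Rab but not Rbb.
G2: condition met.
G3: fails — Rux and Rux but not Rxx.
G4: fails — R02 and R04 but not R24.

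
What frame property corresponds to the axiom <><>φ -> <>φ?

Replacing φ by ¬φ and contraposing gives the equivalent schema □φ → □□φ.
Suppose □φ→□□φ is valid. Take Rxy, Ryz and set V(φ)={w : Rxw}. Then □φ at x, so □□φ at x, so □φ at y, so φ at z, i.e. Rxz.

transitivity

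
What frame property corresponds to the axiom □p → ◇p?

seriality

Suppose □p→◇p is valid. At any x set V(p)=W. Then □p at x, so ◇p at x, so x has a successor.
Conversely, any frame satisfying ∀x ∃y Rxy validates the schema.
So the correspondent is seriality.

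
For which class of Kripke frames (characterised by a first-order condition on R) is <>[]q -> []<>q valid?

convergence

Suppose ◇□q→□◇q is valid. Take Rxy, Rxz and set V(q)={w : Ryw}. Then □q at y so ◇□q at x, so □◇q at x, so ◇q at z, giving w with Rzw and Ryw.
The converse is a direct semantic check.
So the correspondent is convergence.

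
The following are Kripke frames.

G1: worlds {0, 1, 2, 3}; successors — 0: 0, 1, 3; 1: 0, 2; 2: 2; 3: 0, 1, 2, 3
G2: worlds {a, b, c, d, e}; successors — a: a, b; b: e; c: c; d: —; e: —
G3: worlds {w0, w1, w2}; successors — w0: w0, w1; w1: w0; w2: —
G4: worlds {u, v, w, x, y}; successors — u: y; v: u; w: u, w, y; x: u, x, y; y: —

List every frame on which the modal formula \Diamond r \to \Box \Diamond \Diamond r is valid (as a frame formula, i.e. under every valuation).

G3

Frame correspondent (Sahlqvist): \forall x \forall y \forall z ((xRy \wedge xRz) \to \exists w (y = w \wedge z R^2 w)) — i.e. a generalized confluence (Geach) condition.
G1: fails — 1R0, 1R2 but no w with 0=w and 2R²w.
G2: fails — aRa, aRb but no w with a=w and bR²w.
G3: condition met.
G4: fails — uRy, uRy but no t with y=t and yR²t.
Valid on: G3.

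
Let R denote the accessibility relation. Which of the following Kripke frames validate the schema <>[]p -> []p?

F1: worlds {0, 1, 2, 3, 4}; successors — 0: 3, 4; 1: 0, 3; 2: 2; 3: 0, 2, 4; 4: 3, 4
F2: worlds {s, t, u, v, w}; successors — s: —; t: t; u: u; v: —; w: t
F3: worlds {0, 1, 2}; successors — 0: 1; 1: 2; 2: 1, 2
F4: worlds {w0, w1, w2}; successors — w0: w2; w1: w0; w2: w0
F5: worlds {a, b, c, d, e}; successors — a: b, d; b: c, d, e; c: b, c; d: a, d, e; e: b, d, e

Frame correspondent (Sahlqvist): forall x forall y forall z (Rxy & Rxz -> Ryz) — i.e. the Euclidean property.
F1: fails — R03 and R03 but not R33.
F2: condition met.
F3: fails — R01 and R01 but not R11.
F4: fails — Rw0w2 and Rw0w2 but not Rw2w2.
F5: fails — Rab and Rab but not Rbb.
Valid on: F2.

F2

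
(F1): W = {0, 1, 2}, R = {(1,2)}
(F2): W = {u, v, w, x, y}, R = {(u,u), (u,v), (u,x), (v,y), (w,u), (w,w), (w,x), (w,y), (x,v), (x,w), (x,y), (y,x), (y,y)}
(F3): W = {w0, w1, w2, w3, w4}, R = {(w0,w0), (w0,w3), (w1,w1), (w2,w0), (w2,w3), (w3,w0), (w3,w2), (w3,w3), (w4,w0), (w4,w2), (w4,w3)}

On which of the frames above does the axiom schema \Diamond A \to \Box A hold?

This is the axiom for partial functionality; its first-order frame correspondent is \forall x \forall y \forall z (Rxy \wedge Rxz \to y = z).
(F1): satisfies the condition.
(F2): fails — u sees both u and v.
(F3): fails — w0 sees both w0 and w3.
Valid on: (F1).

(F1)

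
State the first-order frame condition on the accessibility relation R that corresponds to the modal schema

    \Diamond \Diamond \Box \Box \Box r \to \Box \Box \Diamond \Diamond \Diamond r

This is a Sahlqvist (Geach-type) schema ◇^2□^3r → □^2◇^3r.
Minimal-valuation argument: fix x; take any y with xR^2y and any z with xR^2z. Set V(r) to the set of worlds R-reachable from y in exactly 3 steps. Then □^3r holds at y, so the antecedent holds at x; validity forces ◇^3r at z, giving a w with zR^3w and yR^3w.
First-order correspondent: \forall x \forall y \forall z ((x R^2 y \wedge x R^2 z) \to \exists w (y R^3 w \wedge z R^3 w)).

\forall x \forall y \forall z ((x R^2 y \wedge x R^2 z) \to \exists w (y R^3 w \wedge z R^3 w))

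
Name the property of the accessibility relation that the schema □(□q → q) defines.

This schema is the T□ axiom.
It corresponds to shift-reflexivity: ∀x ∀y (Rxy → Ryy).

shift-reflexivity: ∀x ∀y (Rxy → Ryy)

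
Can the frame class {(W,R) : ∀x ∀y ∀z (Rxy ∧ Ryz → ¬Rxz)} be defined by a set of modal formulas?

No

Any modally definable frame class is closed under surjective bounded morphisms.
The 5-cycle (worlds s,t,u,v,w with s→t→u→v→w→s) is intransitive. Mapping every world to a single reflexive point • is a surjective bounded morphism; the reflexive point is not intransitive (R••∧R•• but R••).
Hence intransitivity is not modally definable.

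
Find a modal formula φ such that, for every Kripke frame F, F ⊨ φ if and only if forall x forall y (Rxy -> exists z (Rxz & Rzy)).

A defining formula is □□q → □q (the C4 axiom).
Suppose □□q→□q is valid. Take Rxy and set V(q)={w : xR²w}. Then □□q at x, so □q at x, so q at y, i.e. ∃z(Rxz∧Rzy).

□□q → □q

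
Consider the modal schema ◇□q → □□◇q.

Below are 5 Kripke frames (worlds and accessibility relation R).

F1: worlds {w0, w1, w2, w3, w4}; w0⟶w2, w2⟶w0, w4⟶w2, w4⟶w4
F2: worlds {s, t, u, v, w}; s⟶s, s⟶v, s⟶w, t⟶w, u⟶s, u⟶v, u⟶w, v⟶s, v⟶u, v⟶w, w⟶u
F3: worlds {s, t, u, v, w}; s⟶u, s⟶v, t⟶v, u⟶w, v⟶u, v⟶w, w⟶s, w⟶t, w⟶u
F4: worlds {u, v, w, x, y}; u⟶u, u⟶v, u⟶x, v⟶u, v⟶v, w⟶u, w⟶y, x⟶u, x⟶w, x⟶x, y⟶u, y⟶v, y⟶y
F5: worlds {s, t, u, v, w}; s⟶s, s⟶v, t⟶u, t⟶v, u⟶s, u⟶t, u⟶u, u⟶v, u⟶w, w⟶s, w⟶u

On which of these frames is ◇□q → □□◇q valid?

F4

The schema corresponds to a generalized confluence (Geach) condition: ∀x ∀y ∀z ((xRy ∧ xR²z) → ∃w (yRw ∧ zRw)).
F1: fails — w0Rw2, w0R²w0 but no w with w2Rw and w0Rw.
F2: fails — sRs, sR²w but no w* with sRw* and wRw*.
F3: fails — sRu, sR²w but no w* with uRw* and wRw*.
F4: ✓.
F5: fails — sRs, sR²v but no w* with sRw* and vRw*.
Valid on: F4.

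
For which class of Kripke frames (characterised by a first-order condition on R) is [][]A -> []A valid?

Suppose □□A→□A is valid. Take Rxy and set V(A)={w : xR²w}. Then □□A at x, so □A at x, so A at y, i.e. ∃z(Rxz∧Rzy).

density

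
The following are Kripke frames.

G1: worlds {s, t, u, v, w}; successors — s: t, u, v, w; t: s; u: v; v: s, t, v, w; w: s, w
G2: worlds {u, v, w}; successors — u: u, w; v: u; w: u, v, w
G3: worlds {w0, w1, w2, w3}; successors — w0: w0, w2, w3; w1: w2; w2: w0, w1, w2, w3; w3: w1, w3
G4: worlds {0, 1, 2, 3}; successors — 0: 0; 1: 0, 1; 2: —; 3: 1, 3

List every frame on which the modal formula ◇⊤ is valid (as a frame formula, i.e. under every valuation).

This is the axiom for seriality; its first-order frame correspondent is ∀x ∃y Rxy.
G1: holds.
G2: holds.
G3: holds.
G4: fails — world 2 has no successor.

G1, G2, G3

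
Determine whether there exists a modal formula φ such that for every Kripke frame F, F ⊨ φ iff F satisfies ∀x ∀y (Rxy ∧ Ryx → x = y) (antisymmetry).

Any modally definable frame class is closed under surjective bounded morphisms.
The 8-cycle (worlds a,b,c,d,e,f,g,h with a→b→c→d→e→f→g→h→a) is antisymmetric. Sending even-indexed worlds to a and odd-indexed worlds to b is a surjective bounded morphism onto the two-world frame with a↔b, which is not antisymmetric.
Hence antisymmetry is not modally definable.

Not definable by any modal formula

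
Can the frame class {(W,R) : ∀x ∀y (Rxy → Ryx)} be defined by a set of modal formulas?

Yes: it is symmetry, defined by the B schema q → □◇q.
Suppose q→□◇q is valid. Take Rxy and set V(q)={x}. Then q at x, so □◇q at x, so ◇q at y, so some z with Ryz has q; z=x, i.e. Ryx.

Yes — defined by q → □◇q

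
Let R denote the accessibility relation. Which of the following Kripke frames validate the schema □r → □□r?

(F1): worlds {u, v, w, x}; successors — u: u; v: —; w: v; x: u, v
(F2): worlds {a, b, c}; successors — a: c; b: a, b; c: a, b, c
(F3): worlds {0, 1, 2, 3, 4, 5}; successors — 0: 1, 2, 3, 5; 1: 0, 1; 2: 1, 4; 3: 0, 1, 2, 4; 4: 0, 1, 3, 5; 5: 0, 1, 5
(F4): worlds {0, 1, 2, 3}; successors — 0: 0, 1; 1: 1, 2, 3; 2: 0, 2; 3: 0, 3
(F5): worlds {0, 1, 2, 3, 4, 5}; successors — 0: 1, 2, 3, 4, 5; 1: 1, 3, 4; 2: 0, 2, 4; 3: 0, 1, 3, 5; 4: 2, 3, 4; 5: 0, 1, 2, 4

The schema corresponds to transitivity: ∀x ∀y ∀z (Rxy ∧ Ryz → Rxz).
(F1): ✓.
(F2): fails — Rba and Rac but not Rbc.
(F3): fails — R34 and R45 but not R35.
(F4): fails — R12 and R20 but not R10.
(F5): fails — R20 and R01 but not R21.
Valid on: (F1).

(F1)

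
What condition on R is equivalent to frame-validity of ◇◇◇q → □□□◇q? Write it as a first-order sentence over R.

This is a Sahlqvist (Geach-type) schema ◇^3□^0q → □^3◇^1q.
First-order correspondent: ∀x ∀y ∀z ((xR³y ∧ xR³z) → ∃w (y = w ∧ zRw)).

∀x ∀y ∀z ((xR³y ∧ xR³z) → ∃w (y = w ∧ zRw))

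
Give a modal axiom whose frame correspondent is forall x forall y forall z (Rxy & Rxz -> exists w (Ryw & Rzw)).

◇□q → □◇q

A defining formula is ◇□q → □◇q (the .2 axiom).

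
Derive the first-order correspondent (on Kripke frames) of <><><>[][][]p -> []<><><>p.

This is a Sahlqvist (Geach-type) schema ◇^3□^3p → □^1◇^3p.
Minimal-valuation argument: fix x; take any y with xR^3y and any z with xR^1z. Set V(p) to the set of worlds R-reachable from y in exactly 3 steps. Then □^3p holds at y, so the antecedent holds at x; validity forces ◇^3p at z, giving a w with zR^3w and yR^3w.
First-order correspondent: forall x forall y forall z ((x R^3 y & xRz) -> exists w (y R^3 w & z R^3 w)).

forall x forall y forall z ((x R^3 y & xRz) -> exists w (y R^3 w & z R^3 w))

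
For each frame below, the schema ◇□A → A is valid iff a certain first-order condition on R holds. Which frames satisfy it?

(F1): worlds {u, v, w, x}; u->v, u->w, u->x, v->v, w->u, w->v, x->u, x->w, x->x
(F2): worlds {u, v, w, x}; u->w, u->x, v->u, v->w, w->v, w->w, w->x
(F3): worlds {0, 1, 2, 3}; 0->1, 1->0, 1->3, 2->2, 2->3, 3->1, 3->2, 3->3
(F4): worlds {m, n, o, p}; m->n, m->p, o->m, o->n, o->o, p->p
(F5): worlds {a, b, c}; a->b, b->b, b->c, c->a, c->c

(F3)

Frame correspondent (Sahlqvist): ∀x ∀y (Rxy → Ryx) — i.e. symmetry.
(F1): fails — Ruv but not Rvu.
(F2): fails — Ruw but not Rwu.
(F3): holds.
(F4): fails — Rom but not Rmo.
(F5): fails — Rbc but not Rcb.
Valid on: (F3).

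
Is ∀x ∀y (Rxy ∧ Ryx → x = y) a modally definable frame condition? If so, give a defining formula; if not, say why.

Modal frame validity is preserved under surjective bounded morphisms.
The 6-cycle (worlds s,t,u,v,w,x with s→t→u→v→w→x→s) is antisymmetric. Sending even-indexed worlds to s and odd-indexed worlds to t is a surjective bounded morphism onto the two-world frame with s↔t, which is not antisymmetric.
Hence antisymmetry is not modally definable.

No — not modally definable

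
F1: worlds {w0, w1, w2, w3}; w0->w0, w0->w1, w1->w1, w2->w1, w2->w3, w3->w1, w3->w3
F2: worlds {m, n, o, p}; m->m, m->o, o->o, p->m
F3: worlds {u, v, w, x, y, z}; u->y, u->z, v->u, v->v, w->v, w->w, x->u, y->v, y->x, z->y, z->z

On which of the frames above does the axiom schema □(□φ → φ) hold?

F1, F2

This is the axiom for shift-reflexivity; its first-order frame correspondent is ∀x ∀y (Rxy → Ryy).
F1: holds.
F2: holds.
F3: fails — Ryx but not Rxx.
Valid on: F1, F2.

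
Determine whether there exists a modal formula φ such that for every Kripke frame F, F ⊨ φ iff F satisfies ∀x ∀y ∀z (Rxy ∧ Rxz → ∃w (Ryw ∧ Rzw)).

The condition is convergence. A defining modal formula is ◇□r → □◇r.
Suppose ◇□r→□◇r is valid. Take Rxy, Rxz and set V(r)={w : Ryw}. Then □r at y so ◇□r at x, so □◇r at x, so ◇r at z, giving w with Rzw and Ryw.

Definable; ◇□r → □◇r defines it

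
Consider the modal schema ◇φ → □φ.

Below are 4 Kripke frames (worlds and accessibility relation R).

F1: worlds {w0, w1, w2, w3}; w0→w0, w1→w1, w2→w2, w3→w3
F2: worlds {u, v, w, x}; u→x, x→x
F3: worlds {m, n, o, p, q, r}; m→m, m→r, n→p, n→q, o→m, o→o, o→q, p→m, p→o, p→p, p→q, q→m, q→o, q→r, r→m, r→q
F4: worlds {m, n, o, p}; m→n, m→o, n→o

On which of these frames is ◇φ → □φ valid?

F1, F2

Frame correspondent (Sahlqvist): ∀x ∀y ∀z (Rxy ∧ Rxz → y = z) — i.e. partial functionality.
F1: condition met.
F2: condition met.
F3: fails — m sees both m and r.
F4: fails — m sees both n and o.
Valid on: F1, F2.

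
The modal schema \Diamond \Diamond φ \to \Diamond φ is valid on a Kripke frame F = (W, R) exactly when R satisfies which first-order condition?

transitivity

This schema is equivalent to the 4 axiom □φ → □□φ.
It corresponds to transitivity: \forall x \forall y \forall z (Rxy \wedge Ryz \to Rxz).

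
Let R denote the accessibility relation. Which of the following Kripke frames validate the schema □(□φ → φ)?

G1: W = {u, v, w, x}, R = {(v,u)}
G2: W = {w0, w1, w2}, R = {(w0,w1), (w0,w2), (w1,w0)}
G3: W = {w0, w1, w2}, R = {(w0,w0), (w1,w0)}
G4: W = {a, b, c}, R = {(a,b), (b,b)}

G3, G4

Frame correspondent (Sahlqvist): ∀x ∀y (Rxy → Ryy) — i.e. shift-reflexivity.
G1: fails — Rvu but not Ruu.
G2: fails — Rw0w1 but not Rw1w1.
G3: satisfies the condition.
G4: satisfies the condition.
Valid on: G3, G4.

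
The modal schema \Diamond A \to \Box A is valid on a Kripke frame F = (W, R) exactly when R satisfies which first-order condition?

Partial functionality

This schema is the CD axiom.
It corresponds to partial functionality: \forall x \forall y \forall z (Rxy \wedge Rxz \to y = z).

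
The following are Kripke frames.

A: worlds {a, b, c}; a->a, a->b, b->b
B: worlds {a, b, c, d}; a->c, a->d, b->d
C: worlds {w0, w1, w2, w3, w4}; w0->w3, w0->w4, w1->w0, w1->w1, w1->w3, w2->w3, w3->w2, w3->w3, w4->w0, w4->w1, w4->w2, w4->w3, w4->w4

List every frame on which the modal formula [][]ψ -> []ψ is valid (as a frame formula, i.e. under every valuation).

A, C

This is the axiom for density; its first-order frame correspondent is forall x forall y (Rxy -> exists z (Rxz & Rzy)).
A: condition met.
B: fails — Rac but no z with Raz and Rzc.
C: condition met.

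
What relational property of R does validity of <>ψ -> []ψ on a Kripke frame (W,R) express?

partial functionality

Suppose ◇ψ→□ψ is valid. Take Rxy, Rxz and set V(ψ)={y}. Then ◇ψ at x, so □ψ at x, so ψ at z, i.e. z=y.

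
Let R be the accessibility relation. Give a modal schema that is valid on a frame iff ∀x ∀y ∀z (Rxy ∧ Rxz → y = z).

◇q → □q

A defining formula is ◇q → □q (the CD axiom).
Suppose ◇q→□q is valid. Take Rxy, Rxz and set V(q)={y}. Then ◇q at x, so □q at x, so q at z, i.e. z=y.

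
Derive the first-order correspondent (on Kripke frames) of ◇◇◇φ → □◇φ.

This is a Sahlqvist (Geach-type) schema ◇^3□^0φ → □^1◇^1φ.
Minimal-valuation argument: fix x; take any y with xR^3y and any z with xR^1z. Set V(φ) to the set of worlds R-reachable from y in exactly 0 steps. Then □^0φ holds at y, so the antecedent holds at x; validity forces ◇^1φ at z, giving a w with zR^1w and yR^0w.
First-order correspondent: ∀x ∀y ∀z ((xR³y ∧ xRz) → ∃w (y = w ∧ zRw)).

∀x ∀y ∀z ((xR³y ∧ xRz) → ∃w (y = w ∧ zRw))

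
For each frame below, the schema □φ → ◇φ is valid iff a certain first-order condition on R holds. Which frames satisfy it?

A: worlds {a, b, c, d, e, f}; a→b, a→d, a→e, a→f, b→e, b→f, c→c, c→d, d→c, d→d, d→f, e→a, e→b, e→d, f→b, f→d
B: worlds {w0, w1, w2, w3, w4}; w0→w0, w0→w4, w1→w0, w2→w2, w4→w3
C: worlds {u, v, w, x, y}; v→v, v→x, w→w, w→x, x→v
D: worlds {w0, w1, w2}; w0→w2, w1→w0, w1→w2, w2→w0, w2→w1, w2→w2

A, D

Frame correspondent (Sahlqvist): ∀x ∃y Rxy — i.e. seriality.
A: ✓.
B: fails — world w3 has no successor.
C: fails — world u has no successor.
D: ✓.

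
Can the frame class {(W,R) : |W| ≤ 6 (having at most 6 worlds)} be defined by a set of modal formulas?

Not definable by any modal formula

Modal frame validity is preserved under disjoint unions.
Any modal formula valid on each of 7 disjoint one-world frames is valid on their disjoint union (validity is preserved under disjoint unions). Each one-world frame has |W|=1≤6, but the union has |W|=7.
So the class is not modally definable.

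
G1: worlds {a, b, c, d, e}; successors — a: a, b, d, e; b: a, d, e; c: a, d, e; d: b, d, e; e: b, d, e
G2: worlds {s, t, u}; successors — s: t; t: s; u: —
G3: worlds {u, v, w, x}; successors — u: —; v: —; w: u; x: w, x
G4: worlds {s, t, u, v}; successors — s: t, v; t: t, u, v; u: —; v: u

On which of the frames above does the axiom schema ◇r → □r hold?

The schema corresponds to partial functionality: ∀x ∀y ∀z (Rxy ∧ Rxz → y = z).
G1: fails — a sees both a and b.
G2: condition met.
G3: fails — x sees both w and x.
G4: fails — s sees both t and v.
Valid on: G2.

G2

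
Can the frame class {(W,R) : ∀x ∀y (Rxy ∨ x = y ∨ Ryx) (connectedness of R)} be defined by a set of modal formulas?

Not definable by any modal formula

If a class were modally definable it would be closed under disjoint unions (Goldblatt–Thomason).
Take 3 disjoint single-world reflexive frames: each is trivially connected, but their disjoint union has 3 worlds with no edge between distinct components, so it is not connected.
So no modal formula (or set of formulas) defines exactly the connected frames.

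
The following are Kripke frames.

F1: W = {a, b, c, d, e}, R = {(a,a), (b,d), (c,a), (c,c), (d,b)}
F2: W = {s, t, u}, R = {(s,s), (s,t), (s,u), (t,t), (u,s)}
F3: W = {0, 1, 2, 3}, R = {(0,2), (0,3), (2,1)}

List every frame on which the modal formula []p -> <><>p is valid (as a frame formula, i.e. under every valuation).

F2

The schema corresponds to a generalized confluence (Geach) condition: forall x exists w (xRw & x R^2 w).
F1: fails — at b but no w with bRw and bR²w.
F2: satisfies the condition.
F3: fails — at 0 but no w with 0Rw and 0R²w.
Valid on: F2.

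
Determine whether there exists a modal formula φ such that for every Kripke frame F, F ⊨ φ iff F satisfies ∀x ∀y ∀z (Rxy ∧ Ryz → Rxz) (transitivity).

Yes — defined by □q → □□q

This is a Sahlqvist condition; the 4 axiom □q → □□q defines it.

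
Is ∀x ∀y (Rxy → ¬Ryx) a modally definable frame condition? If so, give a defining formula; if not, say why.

No

Any modally definable frame class is closed under surjective bounded morphisms.
The 3-cycle (worlds a,b,c with a→b→c→a) is asymmetric. Mapping every world to a single reflexive point • is a surjective bounded morphism, and the reflexive point is not asymmetric (R•• but asymmetry requires ¬R••).
So no modal formula (or set of formulas) defines exactly the asymmetric frames.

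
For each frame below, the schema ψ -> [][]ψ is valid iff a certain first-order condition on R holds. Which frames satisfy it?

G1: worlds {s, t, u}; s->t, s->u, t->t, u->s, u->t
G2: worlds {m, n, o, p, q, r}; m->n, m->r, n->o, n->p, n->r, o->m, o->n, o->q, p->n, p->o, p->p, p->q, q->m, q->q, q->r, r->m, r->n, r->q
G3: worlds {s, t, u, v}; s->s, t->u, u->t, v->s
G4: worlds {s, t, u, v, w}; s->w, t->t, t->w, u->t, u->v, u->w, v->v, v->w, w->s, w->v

Frame correspondent (Sahlqvist): forall x forall z (x R^2 z -> exists w (x = w & z = w)) — i.e. a generalized confluence (Geach) condition.
G1: fails — sR²t but s ≠ t.
G2: fails — mR²n but m ≠ n.
G3: fails — vR²s but v ≠ s.
G4: fails — sR²v but s ≠ v.
Valid on no frame.

none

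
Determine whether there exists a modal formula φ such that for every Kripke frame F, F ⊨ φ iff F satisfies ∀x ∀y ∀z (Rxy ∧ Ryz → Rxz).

Definable; □r → □□r defines it

This is a Sahlqvist condition; the 4 axiom □r → □□r defines it.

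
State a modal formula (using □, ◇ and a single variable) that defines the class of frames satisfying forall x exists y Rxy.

This is seriality; the standard corresponding axiom is D: □p → ◇p.
Suppose □p→◇p is valid. At any x set V(p)=W. Then □p at x, so ◇p at x, so x has a successor.

□p → ◇p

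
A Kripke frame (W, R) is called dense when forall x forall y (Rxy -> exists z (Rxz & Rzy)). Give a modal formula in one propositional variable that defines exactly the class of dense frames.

□□s → □s

The condition is density. The C4 schema □□s → □s defines it.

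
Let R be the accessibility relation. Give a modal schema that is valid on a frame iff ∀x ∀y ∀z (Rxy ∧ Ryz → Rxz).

□r → □□r

The condition is transitivity. The 4 schema □r → □□r defines it.
Suppose □r→□□r is valid. Take Rxy, Ryz and set V(r)={w : Rxw}. Then □r at x, so □□r at x, so □r at y, so r at z, i.e. Rxz.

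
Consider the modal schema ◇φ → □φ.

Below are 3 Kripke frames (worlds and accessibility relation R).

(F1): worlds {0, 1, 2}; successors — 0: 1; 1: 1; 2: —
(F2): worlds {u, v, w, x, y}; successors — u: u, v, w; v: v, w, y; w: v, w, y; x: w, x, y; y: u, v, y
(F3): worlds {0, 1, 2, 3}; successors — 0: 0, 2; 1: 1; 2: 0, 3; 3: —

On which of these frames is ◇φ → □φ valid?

This is the axiom for partial functionality; its first-order frame correspondent is ∀x ∀y ∀z (Rxy ∧ Rxz → y = z).
(F1): holds.
(F2): fails — u sees both u and v.
(F3): fails — 0 sees both 0 and 2.

(F1)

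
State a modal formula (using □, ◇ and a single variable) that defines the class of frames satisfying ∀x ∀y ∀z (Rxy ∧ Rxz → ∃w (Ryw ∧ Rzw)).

A defining formula is ◇□p → □◇p (the .2 axiom).

◇□p → □◇p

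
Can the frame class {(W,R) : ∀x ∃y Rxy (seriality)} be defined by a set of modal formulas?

The condition is seriality. A defining modal formula is □q → ◇q.
Suppose □q→◇q is valid. At any x set V(q)=W. Then □q at x, so ◇q at x, so x has a successor.

Yes, by □q → ◇q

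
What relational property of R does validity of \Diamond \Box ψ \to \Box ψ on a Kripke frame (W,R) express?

Equivalently (dual form): ◇ψ → □◇ψ.
Suppose ◇ψ→□◇ψ is valid. Take Rxy, Rxz and set V(ψ)={y}. Then ◇ψ at x, so □◇ψ at x, so ◇ψ at z, so some w with Rzw has ψ; w=y, i.e. Rzy. By symmetry of the argument, Ryz.
Conversely, on a frame with the Euclidean property the schema holds at every world under every valuation.
So the correspondent is the Euclidean property.

the Euclidean property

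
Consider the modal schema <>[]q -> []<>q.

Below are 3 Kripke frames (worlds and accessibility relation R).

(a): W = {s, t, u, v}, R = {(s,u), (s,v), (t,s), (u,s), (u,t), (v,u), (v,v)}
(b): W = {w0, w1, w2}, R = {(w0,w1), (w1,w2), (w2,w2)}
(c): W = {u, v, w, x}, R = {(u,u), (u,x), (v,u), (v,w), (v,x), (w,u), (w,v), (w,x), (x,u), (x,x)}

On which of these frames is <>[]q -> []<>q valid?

(b), (c)

The schema corresponds to convergence: forall x forall y forall z (Rxy & Rxz -> exists w (Ryw & Rzw)).
(a): fails — Rsv and Rsu but v and u have no common successor.
(b): ✓.
(c): ✓.
Valid on: (b), (c).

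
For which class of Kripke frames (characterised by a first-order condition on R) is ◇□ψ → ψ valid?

symmetry

Equivalently (dual form): ψ → □◇ψ.
Suppose ψ→□◇ψ is valid. Take Rxy and set V(ψ)={x}. Then ψ at x, so □◇ψ at x, so ◇ψ at y, so some z with Ryz has ψ; z=x, i.e. Ryx.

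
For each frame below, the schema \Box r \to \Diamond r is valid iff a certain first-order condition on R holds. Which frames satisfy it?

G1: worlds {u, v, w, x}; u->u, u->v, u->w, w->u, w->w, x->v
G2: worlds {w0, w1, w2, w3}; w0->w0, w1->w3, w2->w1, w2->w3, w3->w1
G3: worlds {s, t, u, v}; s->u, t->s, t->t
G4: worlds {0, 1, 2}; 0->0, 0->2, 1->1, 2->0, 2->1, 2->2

G2, G4

The schema corresponds to seriality: \forall x \exists y Rxy.
G1: fails — world v has no successor.
G2: satisfies the condition.
G3: fails — world u has no successor.
G4: satisfies the condition.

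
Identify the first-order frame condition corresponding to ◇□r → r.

This is a form of the B axiom.
It corresponds to symmetry: ∀x ∀y (Rxy → Ryx).

symmetry: ∀x ∀y (Rxy → Ryx)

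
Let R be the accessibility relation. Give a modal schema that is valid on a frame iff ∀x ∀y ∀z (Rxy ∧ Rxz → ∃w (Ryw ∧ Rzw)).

A defining formula is ◇□r → □◇r (the .2 axiom).
Suppose ◇□r→□◇r is valid. Take Rxy, Rxz and set V(r)={w : Ryw}. Then □r at y so ◇□r at x, so □◇r at x, so ◇r at z, giving w with Rzw and Ryw.

◇□r → □◇r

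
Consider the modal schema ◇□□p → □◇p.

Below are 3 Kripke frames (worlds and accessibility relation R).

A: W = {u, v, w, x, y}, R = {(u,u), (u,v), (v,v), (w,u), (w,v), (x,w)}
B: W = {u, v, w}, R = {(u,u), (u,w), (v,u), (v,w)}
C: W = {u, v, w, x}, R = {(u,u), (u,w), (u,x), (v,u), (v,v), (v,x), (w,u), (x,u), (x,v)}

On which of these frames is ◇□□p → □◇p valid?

Frame correspondent (Sahlqvist): ∀x ∀y ∀z ((xRy ∧ xRz) → ∃w (yR²w ∧ zRw)) — i.e. a generalized confluence (Geach) condition.
A: condition met.
B: fails — uRu, uRw but no t with uR²t and wRt.
C: condition met.
Valid on: A, C.

A, C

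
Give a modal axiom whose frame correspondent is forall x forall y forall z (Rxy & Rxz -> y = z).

◇s → □s

This is partial functionality; the standard corresponding axiom is CD: ◇s → □s.
Suppose ◇s→□s is valid. Take Rxy, Rxz and set V(s)={y}. Then ◇s at x, so □s at x, so s at z, i.e. z=y.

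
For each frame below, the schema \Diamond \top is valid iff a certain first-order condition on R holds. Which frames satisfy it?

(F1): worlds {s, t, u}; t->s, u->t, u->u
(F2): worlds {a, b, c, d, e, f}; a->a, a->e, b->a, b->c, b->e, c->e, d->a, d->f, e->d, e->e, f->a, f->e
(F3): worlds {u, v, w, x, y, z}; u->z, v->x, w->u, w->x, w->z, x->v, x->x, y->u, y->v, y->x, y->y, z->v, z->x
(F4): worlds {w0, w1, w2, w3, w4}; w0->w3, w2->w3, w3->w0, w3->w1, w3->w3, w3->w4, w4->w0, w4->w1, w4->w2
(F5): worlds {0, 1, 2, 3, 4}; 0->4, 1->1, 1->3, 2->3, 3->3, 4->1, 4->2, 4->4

Frame correspondent (Sahlqvist): \forall x \exists y Rxy — i.e. seriality.
(F1): fails — world s has no successor.
(F2): condition met.
(F3): condition met.
(F4): fails — world w1 has no successor.
(F5): condition met.

(F2), (F3), (F5)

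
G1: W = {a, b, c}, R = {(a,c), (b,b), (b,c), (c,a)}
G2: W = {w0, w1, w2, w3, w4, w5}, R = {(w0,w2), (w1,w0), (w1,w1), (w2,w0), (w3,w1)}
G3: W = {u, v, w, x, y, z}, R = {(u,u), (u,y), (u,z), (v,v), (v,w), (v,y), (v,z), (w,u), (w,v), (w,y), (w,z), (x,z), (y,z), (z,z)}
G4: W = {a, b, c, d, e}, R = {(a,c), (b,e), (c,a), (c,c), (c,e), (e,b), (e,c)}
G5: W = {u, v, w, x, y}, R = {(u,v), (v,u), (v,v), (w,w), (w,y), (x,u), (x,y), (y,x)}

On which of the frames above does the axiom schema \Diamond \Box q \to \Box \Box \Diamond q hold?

Frame correspondent (Sahlqvist): \forall x \forall y \forall z ((xRy \wedge x R^2 z) \to \exists w (yRw \wedge zRw)) — i.e. a generalized confluence (Geach) condition.
G1: fails — aRc, aR²a but no w with cRw and aRw.
G2: fails — w0Rw2, w0R²w0 but no w with w2Rw and w0Rw.
G3: holds.
G4: fails — bRe, bR²b but no w with eRw and bRw.
G5: fails — wRw, wR²y but no t with wRt and yRt.

G3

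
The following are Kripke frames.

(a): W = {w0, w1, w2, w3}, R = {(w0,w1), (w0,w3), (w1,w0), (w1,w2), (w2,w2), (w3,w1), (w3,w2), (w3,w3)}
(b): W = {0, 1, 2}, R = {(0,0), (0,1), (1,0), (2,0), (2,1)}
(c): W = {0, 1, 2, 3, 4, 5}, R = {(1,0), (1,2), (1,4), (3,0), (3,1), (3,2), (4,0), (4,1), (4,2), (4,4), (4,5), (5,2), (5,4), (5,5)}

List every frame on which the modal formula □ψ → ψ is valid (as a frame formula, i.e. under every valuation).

The schema corresponds to reflexivity: ∀x Rxx.
(a): fails — world w0 does not see itself.
(b): fails — world 1 does not see itself.
(c): fails — world 0 does not see itself.

none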